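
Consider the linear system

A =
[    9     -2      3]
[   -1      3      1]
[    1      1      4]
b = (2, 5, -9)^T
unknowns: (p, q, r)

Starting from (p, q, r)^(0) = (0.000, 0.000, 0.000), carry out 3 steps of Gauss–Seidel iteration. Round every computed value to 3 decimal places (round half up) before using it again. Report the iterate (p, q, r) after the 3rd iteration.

(2.043, 3.482, -3.631)

Iteration 1:
  p = (2 - (-2)·0.000 - (3)·0.000) / (9) = 0.222
  q = (5 - (-1)·0.222 - (1)·0.000) / (3) = 1.741
  r = (-9 - (1)·0.222 - (1)·1.741) / (4) = -2.741
Iteration 2:
  p = (2 - (-2)·1.741 - (3)·-2.741) / (9) = 1.523
  q = (5 - (-1)·1.523 - (1)·-2.741) / (3) = 3.088
  r = (-9 - (1)·1.523 - (1)·3.088) / (4) = -3.403
Iteration 3:
  p = (2 - (-2)·3.088 - (3)·-3.403) / (9) = 2.043
  q = (5 - (-1)·2.043 - (1)·-3.403) / (3) = 3.482
  r = (-9 - (1)·2.043 - (1)·3.482) / (4) = -3.631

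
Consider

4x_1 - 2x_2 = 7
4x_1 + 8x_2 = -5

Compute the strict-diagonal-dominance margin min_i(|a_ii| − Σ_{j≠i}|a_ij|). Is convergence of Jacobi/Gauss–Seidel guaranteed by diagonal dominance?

2

row 1: |4| − (2) = 2
row 2: |8| − (4) = 4
minimum over rows = 2 → strictly diagonally dominant (convergence guaranteed)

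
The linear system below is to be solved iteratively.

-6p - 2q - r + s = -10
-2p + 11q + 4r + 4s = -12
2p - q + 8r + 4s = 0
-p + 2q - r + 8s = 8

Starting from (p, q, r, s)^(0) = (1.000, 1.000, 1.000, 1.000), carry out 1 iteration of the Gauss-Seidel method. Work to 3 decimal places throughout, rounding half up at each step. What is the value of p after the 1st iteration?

1.333

Iteration 1:
  p = (-10 - (-2)·1.000 - (-1)·1.000 - (1)·1.000) / (-6) = 1.333
  q = (-12 - (-2)·1.333 - (4)·1.000 - (4)·1.000) / (11) = -1.576
  r = (0 - (2)·1.333 - (-1)·-1.576 - (4)·1.000) / (8) = -1.030
  s = (8 - (-1)·1.333 - (2)·-1.576 - (-1)·-1.030) / (8) = 1.432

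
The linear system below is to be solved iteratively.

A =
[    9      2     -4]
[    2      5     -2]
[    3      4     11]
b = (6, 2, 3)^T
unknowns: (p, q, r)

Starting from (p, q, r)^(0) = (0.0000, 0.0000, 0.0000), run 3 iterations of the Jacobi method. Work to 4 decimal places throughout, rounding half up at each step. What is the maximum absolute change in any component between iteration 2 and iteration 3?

Iteration 1:
  p = (6 - (2)·0.0000 - (-4)·0.0000) / (9) = 0.6667
  q = (2 - (2)·0.0000 - (-2)·0.0000) / (5) = 0.4000
  r = (3 - (3)·0.0000 - (4)·0.0000) / (11) = 0.2727
Iteration 2:
  p = (6 - (2)·0.4000 - (-4)·0.2727) / (9) = 0.6990
  q = (2 - (2)·0.6667 - (-2)·0.2727) / (5) = 0.2424
  r = (3 - (3)·0.6667 - (4)·0.4000) / (11) = -0.0546
Iteration 3:
  p = (6 - (2)·0.2424 - (-4)·-0.0546) / (9) = 0.5885
  q = (2 - (2)·0.6990 - (-2)·-0.0546) / (5) = 0.0986
  r = (3 - (3)·0.6990 - (4)·0.2424) / (11) = -0.0061
Change: (-0.1105, -0.1438, 0.0485) → max |·| = 0.1438

0.1438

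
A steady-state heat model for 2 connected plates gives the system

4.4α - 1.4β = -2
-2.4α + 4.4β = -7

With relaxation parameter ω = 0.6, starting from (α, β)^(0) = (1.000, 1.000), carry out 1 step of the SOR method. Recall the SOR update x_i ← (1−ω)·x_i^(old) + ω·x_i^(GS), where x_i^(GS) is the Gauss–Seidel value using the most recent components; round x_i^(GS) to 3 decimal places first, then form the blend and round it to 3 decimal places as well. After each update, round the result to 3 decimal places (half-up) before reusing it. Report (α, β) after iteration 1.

Iteration 1:
  α: GS value = (-2 - (-1.4)·1.000) / (4.4) = -0.136;  α ← (1−ω)·1.000 + ω·-0.136 = 0.318
  β: GS value = (-7 - (-2.4)·0.318) / (4.4) = -1.417;  β ← (1−ω)·1.000 + ω·-1.417 = -0.450

(0.318, -0.450)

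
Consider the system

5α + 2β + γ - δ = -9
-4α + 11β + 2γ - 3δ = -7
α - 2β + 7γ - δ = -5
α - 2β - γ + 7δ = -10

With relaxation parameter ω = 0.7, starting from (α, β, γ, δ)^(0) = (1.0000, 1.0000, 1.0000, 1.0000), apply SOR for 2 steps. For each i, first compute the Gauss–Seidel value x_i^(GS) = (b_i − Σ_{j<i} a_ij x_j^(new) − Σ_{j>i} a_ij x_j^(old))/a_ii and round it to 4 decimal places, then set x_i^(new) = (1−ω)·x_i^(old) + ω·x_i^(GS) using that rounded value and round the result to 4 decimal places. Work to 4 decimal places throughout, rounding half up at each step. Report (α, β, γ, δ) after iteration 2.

Iteration 1:
  α: GS value = (-9 - (2)·1.0000 - (1)·1.0000 - (-1)·1.0000) / (5) = -2.2000;  α ← (1−ω)·1.0000 + ω·-2.2000 = -1.2400
  β: GS value = (-7 - (-4)·-1.2400 - (2)·1.0000 - (-3)·1.0000) / (11) = -0.9964;  β ← (1−ω)·1.0000 + ω·-0.9964 = -0.3975
  γ: GS value = (-5 - (1)·-1.2400 - (-2)·-0.3975 - (-1)·1.0000) / (7) = -0.5079;  γ ← (1−ω)·1.0000 + ω·-0.5079 = -0.0555
  δ: GS value = (-10 - (1)·-1.2400 - (-2)·-0.3975 - (-1)·-0.0555) / (7) = -1.3729;  δ ← (1−ω)·1.0000 + ω·-1.3729 = -0.6610
Iteration 2:
  α: GS value = (-9 - (2)·-0.3975 - (1)·-0.0555 - (-1)·-0.6610) / (5) = -1.7621;  α ← (1−ω)·-1.2400 + ω·-1.7621 = -1.6055
  β: GS value = (-7 - (-4)·-1.6055 - (2)·-0.0555 - (-3)·-0.6610) / (11) = -1.3904;  β ← (1−ω)·-0.3975 + ω·-1.3904 = -1.0925
  γ: GS value = (-5 - (1)·-1.6055 - (-2)·-1.0925 - (-1)·-0.6610) / (7) = -0.8915;  γ ← (1−ω)·-0.0555 + ω·-0.8915 = -0.6407
  δ: GS value = (-10 - (1)·-1.6055 - (-2)·-1.0925 - (-1)·-0.6407) / (7) = -1.6029;  δ ← (1−ω)·-0.6610 + ω·-1.6029 = -1.3203

(-1.6055, -1.0925, -0.6407, -1.3203)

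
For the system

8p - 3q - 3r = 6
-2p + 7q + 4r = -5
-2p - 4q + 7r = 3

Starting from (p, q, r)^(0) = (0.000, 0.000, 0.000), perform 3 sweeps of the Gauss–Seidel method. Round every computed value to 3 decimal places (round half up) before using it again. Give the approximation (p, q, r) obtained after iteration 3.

Iteration 1:
  p = (6 - (-3)·0.000 - (-3)·0.000) / (8) = 0.750
  q = (-5 - (-2)·0.750 - (4)·0.000) / (7) = -0.500
  r = (3 - (-2)·0.750 - (-4)·-0.500) / (7) = 0.357
Iteration 2:
  p = (6 - (-3)·-0.500 - (-3)·0.357) / (8) = 0.696
  q = (-5 - (-2)·0.696 - (4)·0.357) / (7) = -0.719
  r = (3 - (-2)·0.696 - (-4)·-0.719) / (7) = 0.217
Iteration 3:
  p = (6 - (-3)·-0.719 - (-3)·0.217) / (8) = 0.562
  q = (-5 - (-2)·0.562 - (4)·0.217) / (7) = -0.678
  r = (3 - (-2)·0.562 - (-4)·-0.678) / (7) = 0.202

(0.562, -0.678, 0.202)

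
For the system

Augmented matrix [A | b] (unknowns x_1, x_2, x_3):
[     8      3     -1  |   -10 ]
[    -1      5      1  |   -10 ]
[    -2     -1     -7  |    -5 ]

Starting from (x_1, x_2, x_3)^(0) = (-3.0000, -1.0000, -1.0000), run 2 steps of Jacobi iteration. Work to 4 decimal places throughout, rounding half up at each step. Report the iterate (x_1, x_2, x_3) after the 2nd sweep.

Iteration 1:
  x_1 = (-10 - (3)·-1.0000 - (-1)·-1.0000) / (8) = -1.0000
  x_2 = (-10 - (-1)·-3.0000 - (1)·-1.0000) / (5) = -2.4000
  x_3 = (-5 - (-2)·-3.0000 - (-1)·-1.0000) / (-7) = 1.7143
Iteration 2:
  x_1 = (-10 - (3)·-2.4000 - (-1)·1.7143) / (8) = -0.1357
  x_2 = (-10 - (-1)·-1.0000 - (1)·1.7143) / (5) = -2.5429
  x_3 = (-5 - (-2)·-1.0000 - (-1)·-2.4000) / (-7) = 1.3429

(-0.1357, -2.5429, 1.3429)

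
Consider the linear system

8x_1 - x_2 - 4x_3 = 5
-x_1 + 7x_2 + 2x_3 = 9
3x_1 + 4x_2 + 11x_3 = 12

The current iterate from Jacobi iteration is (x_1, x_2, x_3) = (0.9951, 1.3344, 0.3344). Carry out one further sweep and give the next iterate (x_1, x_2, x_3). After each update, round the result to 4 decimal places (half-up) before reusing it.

(0.9590, 1.3323, 0.3343)

One sweep:
  x_1 = (5 - (-1)·1.3344 - (-4)·0.3344) / (8) = 0.9590
  x_2 = (9 - (-1)·0.9951 - (2)·0.3344) / (7) = 1.3323
  x_3 = (12 - (3)·0.9951 - (4)·1.3344) / (11) = 0.3343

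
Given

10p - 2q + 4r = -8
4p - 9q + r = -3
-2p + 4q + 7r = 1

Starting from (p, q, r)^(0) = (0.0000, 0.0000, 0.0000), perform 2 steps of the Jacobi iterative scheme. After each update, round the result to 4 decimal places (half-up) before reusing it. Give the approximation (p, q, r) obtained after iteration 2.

Iteration 1:
  p = (-8 - (-2)·0.0000 - (4)·0.0000) / (10) = -0.8000
  q = (-3 - (4)·0.0000 - (1)·0.0000) / (-9) = 0.3333
  r = (1 - (-2)·0.0000 - (4)·0.0000) / (7) = 0.1429
Iteration 2:
  p = (-8 - (-2)·0.3333 - (4)·0.1429) / (10) = -0.7905
  q = (-3 - (4)·-0.8000 - (1)·0.1429) / (-9) = -0.0063
  r = (1 - (-2)·-0.8000 - (4)·0.3333) / (7) = -0.2762

(-0.7905, -0.0063, -0.2762)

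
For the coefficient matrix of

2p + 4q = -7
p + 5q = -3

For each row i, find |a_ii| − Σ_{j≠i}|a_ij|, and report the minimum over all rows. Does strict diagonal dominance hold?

row 1: |2| − (4) = -2
row 2: |5| − (1) = 4
minimum over rows = -2 → not strictly diagonally dominant

-2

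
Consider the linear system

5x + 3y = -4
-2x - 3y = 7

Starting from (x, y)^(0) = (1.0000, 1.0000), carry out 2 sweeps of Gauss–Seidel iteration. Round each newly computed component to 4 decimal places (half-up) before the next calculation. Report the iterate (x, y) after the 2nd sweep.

(0.0400, -2.3600)

Iteration 1:
  x = (-4 - (3)·1.0000) / (5) = -1.4000
  y = (7 - (-2)·-1.4000) / (-3) = -1.4000
Iteration 2:
  x = (-4 - (3)·-1.4000) / (5) = 0.0400
  y = (7 - (-2)·0.0400) / (-3) = -2.3600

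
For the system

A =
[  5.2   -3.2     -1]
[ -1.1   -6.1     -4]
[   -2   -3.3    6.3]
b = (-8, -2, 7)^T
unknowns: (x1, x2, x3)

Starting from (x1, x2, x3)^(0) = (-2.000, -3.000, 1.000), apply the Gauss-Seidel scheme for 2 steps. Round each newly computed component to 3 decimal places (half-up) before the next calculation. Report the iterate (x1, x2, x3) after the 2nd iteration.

(-1.342, 0.420, 0.905)

Iteration 1:
  x1 = (-8 - (-3.2)·-3.000 - (-1)·1.000) / (5.2) = -3.192
  x2 = (-2 - (-1.1)·-3.192 - (-4)·1.000) / (-6.1) = 0.248
  x3 = (7 - (-2)·-3.192 - (-3.3)·0.248) / (6.3) = 0.228
Iteration 2:
  x1 = (-8 - (-3.2)·0.248 - (-1)·0.228) / (5.2) = -1.342
  x2 = (-2 - (-1.1)·-1.342 - (-4)·0.228) / (-6.1) = 0.420
  x3 = (7 - (-2)·-1.342 - (-3.3)·0.420) / (6.3) = 0.905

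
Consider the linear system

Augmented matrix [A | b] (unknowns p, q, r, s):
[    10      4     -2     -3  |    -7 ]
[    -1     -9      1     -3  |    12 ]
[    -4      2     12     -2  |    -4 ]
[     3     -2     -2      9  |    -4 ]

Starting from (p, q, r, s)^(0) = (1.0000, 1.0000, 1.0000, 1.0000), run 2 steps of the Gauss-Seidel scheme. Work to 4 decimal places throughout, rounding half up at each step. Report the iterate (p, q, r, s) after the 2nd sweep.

Iteration 1:
  p = (-7 - (4)·1.0000 - (-2)·1.0000 - (-3)·1.0000) / (10) = -0.6000
  q = (12 - (-1)·-0.6000 - (1)·1.0000 - (-3)·1.0000) / (-9) = -1.4889
  r = (-4 - (-4)·-0.6000 - (2)·-1.4889 - (-2)·1.0000) / (12) = -0.1185
  s = (-4 - (3)·-0.6000 - (-2)·-1.4889 - (-2)·-0.1185) / (9) = -0.6016
Iteration 2:
  p = (-7 - (4)·-1.4889 - (-2)·-0.1185 - (-3)·-0.6016) / (10) = -0.3086
  q = (12 - (-1)·-0.3086 - (1)·-0.1185 - (-3)·-0.6016) / (-9) = -1.1117
  r = (-4 - (-4)·-0.3086 - (2)·-1.1117 - (-2)·-0.6016) / (12) = -0.3512
  s = (-4 - (3)·-0.3086 - (-2)·-1.1117 - (-2)·-0.3512) / (9) = -0.6667

(-0.3086, -1.1117, -0.3512, -0.6667)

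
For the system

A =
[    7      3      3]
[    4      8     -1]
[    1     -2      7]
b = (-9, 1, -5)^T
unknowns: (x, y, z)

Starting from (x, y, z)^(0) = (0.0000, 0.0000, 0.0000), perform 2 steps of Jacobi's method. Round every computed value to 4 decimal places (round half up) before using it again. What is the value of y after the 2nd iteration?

Iteration 1:
  x = (-9 - (3)·0.0000 - (3)·0.0000) / (7) = -1.2857
  y = (1 - (4)·0.0000 - (-1)·0.0000) / (8) = 0.1250
  z = (-5 - (1)·0.0000 - (-2)·0.0000) / (7) = -0.7143
Iteration 2:
  x = (-9 - (3)·0.1250 - (3)·-0.7143) / (7) = -1.0332
  y = (1 - (4)·-1.2857 - (-1)·-0.7143) / (8) = 0.6786
  z = (-5 - (1)·-1.2857 - (-2)·0.1250) / (7) = -0.4949

0.6786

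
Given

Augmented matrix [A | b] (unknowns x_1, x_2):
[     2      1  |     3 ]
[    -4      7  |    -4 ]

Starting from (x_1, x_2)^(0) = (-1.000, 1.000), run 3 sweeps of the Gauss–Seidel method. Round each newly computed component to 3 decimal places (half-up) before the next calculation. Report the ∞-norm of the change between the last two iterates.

0.143

Iteration 1:
  x_1 = (3 - (1)·1.000) / (2) = 1.000
  x_2 = (-4 - (-4)·1.000) / (7) = 0.000
Iteration 2:
  x_1 = (3 - (1)·0.000) / (2) = 1.500
  x_2 = (-4 - (-4)·1.500) / (7) = 0.286
Iteration 3:
  x_1 = (3 - (1)·0.286) / (2) = 1.357
  x_2 = (-4 - (-4)·1.357) / (7) = 0.204
Change: (-0.143, -0.082) → max |·| = 0.143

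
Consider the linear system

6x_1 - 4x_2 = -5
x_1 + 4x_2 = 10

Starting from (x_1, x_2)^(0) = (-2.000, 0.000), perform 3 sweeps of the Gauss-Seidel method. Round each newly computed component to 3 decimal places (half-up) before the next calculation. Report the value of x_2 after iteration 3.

Iteration 1:
  x_1 = (-5 - (-4)·0.000) / (6) = -0.833
  x_2 = (10 - (1)·-0.833) / (4) = 2.708
Iteration 2:
  x_1 = (-5 - (-4)·2.708) / (6) = 0.972
  x_2 = (10 - (1)·0.972) / (4) = 2.257
Iteration 3:
  x_1 = (-5 - (-4)·2.257) / (6) = 0.671
  x_2 = (10 - (1)·0.671) / (4) = 2.332

2.332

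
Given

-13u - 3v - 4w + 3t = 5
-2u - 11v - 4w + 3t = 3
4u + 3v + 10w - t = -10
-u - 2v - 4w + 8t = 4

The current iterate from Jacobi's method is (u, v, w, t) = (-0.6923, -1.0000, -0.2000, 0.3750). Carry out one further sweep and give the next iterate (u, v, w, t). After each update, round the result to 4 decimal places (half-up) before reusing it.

(-0.0058, 0.0281, -0.3856, 0.0635)

One sweep:
  u = (5 - (-3)·-1.0000 - (-4)·-0.2000 - (3)·0.3750) / (-13) = -0.0058
  v = (3 - (-2)·-0.6923 - (-4)·-0.2000 - (3)·0.3750) / (-11) = 0.0281
  w = (-10 - (4)·-0.6923 - (3)·-1.0000 - (-1)·0.3750) / (10) = -0.3856
  t = (4 - (-1)·-0.6923 - (-2)·-1.0000 - (-4)·-0.2000) / (8) = 0.0635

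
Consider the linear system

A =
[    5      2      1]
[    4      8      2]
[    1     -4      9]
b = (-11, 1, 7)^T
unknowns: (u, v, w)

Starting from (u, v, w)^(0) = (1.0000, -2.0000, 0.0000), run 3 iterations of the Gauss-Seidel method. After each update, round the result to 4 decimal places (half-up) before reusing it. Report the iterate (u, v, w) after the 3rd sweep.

(-3.0018, 1.2212, 1.6541)

Iteration 1:
  u = (-11 - (2)·-2.0000 - (1)·0.0000) / (5) = -1.4000
  v = (1 - (4)·-1.4000 - (2)·0.0000) / (8) = 0.8250
  w = (7 - (1)·-1.4000 - (-4)·0.8250) / (9) = 1.3000
Iteration 2:
  u = (-11 - (2)·0.8250 - (1)·1.3000) / (5) = -2.7900
  v = (1 - (4)·-2.7900 - (2)·1.3000) / (8) = 1.1950
  w = (7 - (1)·-2.7900 - (-4)·1.1950) / (9) = 1.6189
Iteration 3:
  u = (-11 - (2)·1.1950 - (1)·1.6189) / (5) = -3.0018
  v = (1 - (4)·-3.0018 - (2)·1.6189) / (8) = 1.2212
  w = (7 - (1)·-3.0018 - (-4)·1.2212) / (9) = 1.6541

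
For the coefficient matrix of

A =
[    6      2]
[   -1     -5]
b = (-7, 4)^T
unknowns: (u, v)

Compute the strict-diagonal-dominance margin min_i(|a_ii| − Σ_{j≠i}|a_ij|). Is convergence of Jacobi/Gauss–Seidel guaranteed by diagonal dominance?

row 1: |6| − (2) = 4
row 2: |-5| − (1) = 4
minimum over rows = 4 → strictly diagonally dominant (convergence guaranteed)

4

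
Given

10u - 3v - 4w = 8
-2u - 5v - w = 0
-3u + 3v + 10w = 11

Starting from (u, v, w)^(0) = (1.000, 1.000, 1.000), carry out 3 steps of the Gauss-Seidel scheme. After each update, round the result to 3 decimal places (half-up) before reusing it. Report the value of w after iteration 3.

Iteration 1:
  u = (8 - (-3)·1.000 - (-4)·1.000) / (10) = 1.500
  v = (0 - (-2)·1.500 - (-1)·1.000) / (-5) = -0.800
  w = (11 - (-3)·1.500 - (3)·-0.800) / (10) = 1.790
Iteration 2:
  u = (8 - (-3)·-0.800 - (-4)·1.790) / (10) = 1.276
  v = (0 - (-2)·1.276 - (-1)·1.790) / (-5) = -0.868
  w = (11 - (-3)·1.276 - (3)·-0.868) / (10) = 1.743
Iteration 3:
  u = (8 - (-3)·-0.868 - (-4)·1.743) / (10) = 1.237
  v = (0 - (-2)·1.237 - (-1)·1.743) / (-5) = -0.843
  w = (11 - (-3)·1.237 - (3)·-0.843) / (10) = 1.724

1.724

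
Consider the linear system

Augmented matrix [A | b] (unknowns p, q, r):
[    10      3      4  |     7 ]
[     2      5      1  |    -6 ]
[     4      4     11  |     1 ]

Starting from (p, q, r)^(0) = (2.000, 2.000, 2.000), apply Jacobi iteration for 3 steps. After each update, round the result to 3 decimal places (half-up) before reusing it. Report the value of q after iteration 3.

Iteration 1:
  p = (7 - (3)·2.000 - (4)·2.000) / (10) = -0.700
  q = (-6 - (2)·2.000 - (1)·2.000) / (5) = -2.400
  r = (1 - (4)·2.000 - (4)·2.000) / (11) = -1.364
Iteration 2:
  p = (7 - (3)·-2.400 - (4)·-1.364) / (10) = 1.966
  q = (-6 - (2)·-0.700 - (1)·-1.364) / (5) = -0.647
  r = (1 - (4)·-0.700 - (4)·-2.400) / (11) = 1.218
Iteration 3:
  p = (7 - (3)·-0.647 - (4)·1.218) / (10) = 0.407
  q = (-6 - (2)·1.966 - (1)·1.218) / (5) = -2.230
  r = (1 - (4)·1.966 - (4)·-0.647) / (11) = -0.389

-2.230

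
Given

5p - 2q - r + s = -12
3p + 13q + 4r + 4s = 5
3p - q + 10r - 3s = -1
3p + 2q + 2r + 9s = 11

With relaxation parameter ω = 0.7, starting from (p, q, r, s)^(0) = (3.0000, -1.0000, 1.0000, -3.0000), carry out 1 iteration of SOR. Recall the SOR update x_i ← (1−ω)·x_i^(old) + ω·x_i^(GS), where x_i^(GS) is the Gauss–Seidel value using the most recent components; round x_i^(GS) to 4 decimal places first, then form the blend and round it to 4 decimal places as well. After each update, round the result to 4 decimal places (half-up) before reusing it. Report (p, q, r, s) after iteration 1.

(-0.5000, 0.4808, -0.2613, 0.0381)

Iteration 1:
  p: GS value = (-12 - (-2)·-1.0000 - (-1)·1.0000 - (1)·-3.0000) / (5) = -2.0000;  p ← (1−ω)·3.0000 + ω·-2.0000 = -0.5000
  q: GS value = (5 - (3)·-0.5000 - (4)·1.0000 - (4)·-3.0000) / (13) = 1.1154;  q ← (1−ω)·-1.0000 + ω·1.1154 = 0.4808
  r: GS value = (-1 - (3)·-0.5000 - (-1)·0.4808 - (-3)·-3.0000) / (10) = -0.8019;  r ← (1−ω)·1.0000 + ω·-0.8019 = -0.2613
  s: GS value = (11 - (3)·-0.5000 - (2)·0.4808 - (2)·-0.2613) / (9) = 1.3401;  s ← (1−ω)·-3.0000 + ω·1.3401 = 0.0381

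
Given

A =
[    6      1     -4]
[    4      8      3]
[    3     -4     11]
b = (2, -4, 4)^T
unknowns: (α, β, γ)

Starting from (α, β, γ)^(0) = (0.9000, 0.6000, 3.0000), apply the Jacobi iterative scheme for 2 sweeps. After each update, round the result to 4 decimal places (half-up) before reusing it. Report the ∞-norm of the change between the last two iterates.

Iteration 1:
  α = (2 - (1)·0.6000 - (-4)·3.0000) / (6) = 2.2333
  β = (-4 - (4)·0.9000 - (3)·3.0000) / (8) = -2.0750
  γ = (4 - (3)·0.9000 - (-4)·0.6000) / (11) = 0.3364
Iteration 2:
  α = (2 - (1)·-2.0750 - (-4)·0.3364) / (6) = 0.9034
  β = (-4 - (4)·2.2333 - (3)·0.3364) / (8) = -1.7428
  γ = (4 - (3)·2.2333 - (-4)·-2.0750) / (11) = -1.0000
Change: (-1.3299, 0.3322, -1.3364) → max |·| = 1.3364

1.3364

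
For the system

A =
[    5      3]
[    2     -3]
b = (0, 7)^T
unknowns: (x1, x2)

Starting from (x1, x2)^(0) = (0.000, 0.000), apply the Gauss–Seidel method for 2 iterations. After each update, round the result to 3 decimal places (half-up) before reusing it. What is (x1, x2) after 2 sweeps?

Iteration 1:
  x1 = (0 - (3)·0.000) / (5) = 0.000
  x2 = (7 - (2)·0.000) / (-3) = -2.333
Iteration 2:
  x1 = (0 - (3)·-2.333) / (5) = 1.400
  x2 = (7 - (2)·1.400) / (-3) = -1.400

(1.400, -1.400)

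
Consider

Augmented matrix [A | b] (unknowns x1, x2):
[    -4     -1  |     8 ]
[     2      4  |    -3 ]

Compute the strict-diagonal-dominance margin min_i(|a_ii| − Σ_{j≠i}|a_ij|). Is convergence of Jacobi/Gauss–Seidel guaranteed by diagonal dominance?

2

row 1: |-4| − (1) = 3
row 2: |4| − (2) = 2
minimum over rows = 2 → strictly diagonally dominant (convergence guaranteed)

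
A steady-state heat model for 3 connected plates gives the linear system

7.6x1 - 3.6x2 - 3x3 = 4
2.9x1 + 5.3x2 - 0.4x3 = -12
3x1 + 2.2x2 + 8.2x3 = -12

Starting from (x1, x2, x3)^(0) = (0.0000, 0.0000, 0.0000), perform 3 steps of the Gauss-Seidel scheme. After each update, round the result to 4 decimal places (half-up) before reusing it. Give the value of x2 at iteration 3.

Iteration 1:
  x1 = (4 - (-3.6)·0.0000 - (-3)·0.0000) / (7.6) = 0.5263
  x2 = (-12 - (2.9)·0.5263 - (-0.4)·0.0000) / (5.3) = -2.5521
  x3 = (-12 - (3)·0.5263 - (2.2)·-2.5521) / (8.2) = -0.9713
Iteration 2:
  x1 = (4 - (-3.6)·-2.5521 - (-3)·-0.9713) / (7.6) = -1.0660
  x2 = (-12 - (2.9)·-1.0660 - (-0.4)·-0.9713) / (5.3) = -1.7542
  x3 = (-12 - (3)·-1.0660 - (2.2)·-1.7542) / (8.2) = -0.6028
Iteration 3:
  x1 = (4 - (-3.6)·-1.7542 - (-3)·-0.6028) / (7.6) = -0.5426
  x2 = (-12 - (2.9)·-0.5426 - (-0.4)·-0.6028) / (5.3) = -2.0128
  x3 = (-12 - (3)·-0.5426 - (2.2)·-2.0128) / (8.2) = -0.7249

-2.0128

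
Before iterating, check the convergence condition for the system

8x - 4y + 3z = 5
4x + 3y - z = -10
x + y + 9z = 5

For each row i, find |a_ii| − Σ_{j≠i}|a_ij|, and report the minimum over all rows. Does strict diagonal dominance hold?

-2

row 1: |8| − (4+3) = 1
row 2: |3| − (4+1) = -2
row 3: |9| − (1+1) = 7
minimum over rows = -2 → not strictly diagonally dominant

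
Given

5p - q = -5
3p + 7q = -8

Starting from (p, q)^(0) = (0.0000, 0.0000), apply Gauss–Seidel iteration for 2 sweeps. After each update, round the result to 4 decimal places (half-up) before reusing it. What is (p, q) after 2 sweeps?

(-1.1429, -0.6530)

Iteration 1:
  p = (-5 - (-1)·0.0000) / (5) = -1.0000
  q = (-8 - (3)·-1.0000) / (7) = -0.7143
Iteration 2:
  p = (-5 - (-1)·-0.7143) / (5) = -1.1429
  q = (-8 - (3)·-1.1429) / (7) = -0.6530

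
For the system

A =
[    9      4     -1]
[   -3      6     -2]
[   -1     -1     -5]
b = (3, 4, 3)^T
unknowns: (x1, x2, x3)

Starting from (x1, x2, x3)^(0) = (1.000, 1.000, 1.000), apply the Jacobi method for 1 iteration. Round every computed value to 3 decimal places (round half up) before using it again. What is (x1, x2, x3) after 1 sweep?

(0.000, 1.500, -1.000)

Iteration 1:
  x1 = (3 - (4)·1.000 - (-1)·1.000) / (9) = 0.000
  x2 = (4 - (-3)·1.000 - (-2)·1.000) / (6) = 1.500
  x3 = (3 - (-1)·1.000 - (-1)·1.000) / (-5) = -1.000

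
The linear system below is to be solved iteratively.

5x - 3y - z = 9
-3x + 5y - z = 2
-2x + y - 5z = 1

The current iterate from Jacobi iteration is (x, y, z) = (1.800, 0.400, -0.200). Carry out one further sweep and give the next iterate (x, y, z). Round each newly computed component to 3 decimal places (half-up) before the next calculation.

One sweep:
  x = (9 - (-3)·0.400 - (-1)·-0.200) / (5) = 2.000
  y = (2 - (-3)·1.800 - (-1)·-0.200) / (5) = 1.440
  z = (1 - (-2)·1.800 - (1)·0.400) / (-5) = -0.840

(2.000, 1.440, -0.840)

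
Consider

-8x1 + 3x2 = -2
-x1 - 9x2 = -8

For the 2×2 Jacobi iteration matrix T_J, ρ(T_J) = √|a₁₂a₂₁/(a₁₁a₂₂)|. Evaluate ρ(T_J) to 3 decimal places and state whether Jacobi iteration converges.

a₁₂a₂₁/(a₁₁a₂₂) = (3)·(-1) / ((-8)·(-9)) = -0.041667
ρ = √|-0.041667| = √0.041667 = 0.204
ρ < 1, so Jacobi converges

0.204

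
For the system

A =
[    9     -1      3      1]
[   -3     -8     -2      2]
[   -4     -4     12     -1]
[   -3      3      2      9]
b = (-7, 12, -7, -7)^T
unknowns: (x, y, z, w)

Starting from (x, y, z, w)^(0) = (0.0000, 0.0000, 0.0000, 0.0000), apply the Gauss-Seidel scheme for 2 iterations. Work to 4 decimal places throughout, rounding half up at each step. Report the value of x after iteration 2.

-0.4572

Iteration 1:
  x = (-7 - (-1)·0.0000 - (3)·0.0000 - (1)·0.0000) / (9) = -0.7778
  y = (12 - (-3)·-0.7778 - (-2)·0.0000 - (2)·0.0000) / (-8) = -1.2083
  z = (-7 - (-4)·-0.7778 - (-4)·-1.2083 - (-1)·0.0000) / (12) = -1.2454
  w = (-7 - (-3)·-0.7778 - (3)·-1.2083 - (2)·-1.2454) / (9) = -0.3575
Iteration 2:
  x = (-7 - (-1)·-1.2083 - (3)·-1.2454 - (1)·-0.3575) / (9) = -0.4572
  y = (12 - (-3)·-0.4572 - (-2)·-1.2454 - (2)·-0.3575) / (-8) = -1.1066
  z = (-7 - (-4)·-0.4572 - (-4)·-1.1066 - (-1)·-0.3575) / (12) = -1.1344
  w = (-7 - (-3)·-0.4572 - (3)·-1.1066 - (2)·-1.1344) / (9) = -0.3092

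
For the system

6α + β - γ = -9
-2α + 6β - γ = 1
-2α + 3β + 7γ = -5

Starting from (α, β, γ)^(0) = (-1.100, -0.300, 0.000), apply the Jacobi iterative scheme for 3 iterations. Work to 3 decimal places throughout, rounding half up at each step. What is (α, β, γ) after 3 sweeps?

Iteration 1:
  α = (-9 - (1)·-0.300 - (-1)·0.000) / (6) = -1.450
  β = (1 - (-2)·-1.100 - (-1)·0.000) / (6) = -0.200
  γ = (-5 - (-2)·-1.100 - (3)·-0.300) / (7) = -0.900
Iteration 2:
  α = (-9 - (1)·-0.200 - (-1)·-0.900) / (6) = -1.617
  β = (1 - (-2)·-1.450 - (-1)·-0.900) / (6) = -0.467
  γ = (-5 - (-2)·-1.450 - (3)·-0.200) / (7) = -1.043
Iteration 3:
  α = (-9 - (1)·-0.467 - (-1)·-1.043) / (6) = -1.596
  β = (1 - (-2)·-1.617 - (-1)·-1.043) / (6) = -0.546
  γ = (-5 - (-2)·-1.617 - (3)·-0.467) / (7) = -0.976

(-1.596, -0.546, -0.976)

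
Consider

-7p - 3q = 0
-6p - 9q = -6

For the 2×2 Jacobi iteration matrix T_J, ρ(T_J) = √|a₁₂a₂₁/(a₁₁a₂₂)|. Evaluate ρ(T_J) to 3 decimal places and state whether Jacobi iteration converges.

0.535

a₁₂a₂₁/(a₁₁a₂₂) = (-3)·(-6) / ((-7)·(-9)) = 0.285714
ρ = √|0.285714| = √0.285714 = 0.535
ρ < 1, so Jacobi converges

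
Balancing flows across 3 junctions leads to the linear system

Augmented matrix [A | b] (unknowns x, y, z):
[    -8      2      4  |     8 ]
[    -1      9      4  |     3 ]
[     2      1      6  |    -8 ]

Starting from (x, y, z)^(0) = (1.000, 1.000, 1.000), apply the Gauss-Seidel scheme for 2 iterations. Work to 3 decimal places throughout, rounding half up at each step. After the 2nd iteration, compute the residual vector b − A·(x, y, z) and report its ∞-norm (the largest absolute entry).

2.976

Iteration 1:
  x = (8 - (2)·1.000 - (4)·1.000) / (-8) = -0.250
  y = (3 - (-1)·-0.250 - (4)·1.000) / (9) = -0.139
  z = (-8 - (2)·-0.250 - (1)·-0.139) / (6) = -1.227
Iteration 2:
  x = (8 - (2)·-0.139 - (4)·-1.227) / (-8) = -1.648
  y = (3 - (-1)·-1.648 - (4)·-1.227) / (9) = 0.696
  z = (-8 - (2)·-1.648 - (1)·0.696) / (6) = -0.900
Residual b − A·x = (-2.976, -1.312, 0.000); ∞-norm = 2.976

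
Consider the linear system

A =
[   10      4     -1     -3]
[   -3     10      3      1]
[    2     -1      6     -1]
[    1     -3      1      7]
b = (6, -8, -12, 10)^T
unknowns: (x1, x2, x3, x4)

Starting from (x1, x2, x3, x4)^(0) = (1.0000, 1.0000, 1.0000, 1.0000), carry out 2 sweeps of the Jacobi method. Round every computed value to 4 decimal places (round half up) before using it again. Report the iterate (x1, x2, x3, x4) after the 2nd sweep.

(1.2314, -0.1771, -2.0881, 1.2429)

Iteration 1:
  x1 = (6 - (4)·1.0000 - (-1)·1.0000 - (-3)·1.0000) / (10) = 0.6000
  x2 = (-8 - (-3)·1.0000 - (3)·1.0000 - (1)·1.0000) / (10) = -0.9000
  x3 = (-12 - (2)·1.0000 - (-1)·1.0000 - (-1)·1.0000) / (6) = -2.0000
  x4 = (10 - (1)·1.0000 - (-3)·1.0000 - (1)·1.0000) / (7) = 1.5714
Iteration 2:
  x1 = (6 - (4)·-0.9000 - (-1)·-2.0000 - (-3)·1.5714) / (10) = 1.2314
  x2 = (-8 - (-3)·0.6000 - (3)·-2.0000 - (1)·1.5714) / (10) = -0.1771
  x3 = (-12 - (2)·0.6000 - (-1)·-0.9000 - (-1)·1.5714) / (6) = -2.0881
  x4 = (10 - (1)·0.6000 - (-3)·-0.9000 - (1)·-2.0000) / (7) = 1.2429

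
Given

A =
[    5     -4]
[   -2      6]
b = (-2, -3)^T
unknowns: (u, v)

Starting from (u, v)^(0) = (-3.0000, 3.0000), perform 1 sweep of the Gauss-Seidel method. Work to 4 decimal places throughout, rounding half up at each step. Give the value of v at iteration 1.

Iteration 1:
  u = (-2 - (-4)·3.0000) / (5) = 2.0000
  v = (-3 - (-2)·2.0000) / (6) = 0.1667

0.1667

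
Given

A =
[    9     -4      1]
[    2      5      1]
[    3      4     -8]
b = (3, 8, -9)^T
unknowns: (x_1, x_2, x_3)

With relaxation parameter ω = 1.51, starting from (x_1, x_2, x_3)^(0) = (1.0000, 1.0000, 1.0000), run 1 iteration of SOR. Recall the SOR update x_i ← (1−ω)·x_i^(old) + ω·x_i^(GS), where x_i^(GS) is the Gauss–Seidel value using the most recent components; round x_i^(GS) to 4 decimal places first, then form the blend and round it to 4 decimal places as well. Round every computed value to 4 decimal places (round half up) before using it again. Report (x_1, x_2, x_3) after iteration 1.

Iteration 1:
  x_1: GS value = (3 - (-4)·1.0000 - (1)·1.0000) / (9) = 0.6667;  x_1 ← (1−ω)·1.0000 + ω·0.6667 = 0.4967
  x_2: GS value = (8 - (2)·0.4967 - (1)·1.0000) / (5) = 1.2013;  x_2 ← (1−ω)·1.0000 + ω·1.2013 = 1.3040
  x_3: GS value = (-9 - (3)·0.4967 - (4)·1.3040) / (-8) = 1.9633;  x_3 ← (1−ω)·1.0000 + ω·1.9633 = 2.4546

(0.4967, 1.3040, 2.4546)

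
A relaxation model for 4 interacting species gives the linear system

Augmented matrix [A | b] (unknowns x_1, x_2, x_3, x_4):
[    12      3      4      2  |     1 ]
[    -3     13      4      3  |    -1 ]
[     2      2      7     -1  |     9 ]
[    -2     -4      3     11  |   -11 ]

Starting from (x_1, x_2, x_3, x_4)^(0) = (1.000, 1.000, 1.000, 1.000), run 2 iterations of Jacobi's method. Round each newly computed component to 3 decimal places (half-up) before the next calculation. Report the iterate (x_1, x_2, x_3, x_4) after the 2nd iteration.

Iteration 1:
  x_1 = (1 - (3)·1.000 - (4)·1.000 - (2)·1.000) / (12) = -0.667
  x_2 = (-1 - (-3)·1.000 - (4)·1.000 - (3)·1.000) / (13) = -0.385
  x_3 = (9 - (2)·1.000 - (2)·1.000 - (-1)·1.000) / (7) = 0.857
  x_4 = (-11 - (-2)·1.000 - (-4)·1.000 - (3)·1.000) / (11) = -0.727
Iteration 2:
  x_1 = (1 - (3)·-0.385 - (4)·0.857 - (2)·-0.727) / (12) = 0.015
  x_2 = (-1 - (-3)·-0.667 - (4)·0.857 - (3)·-0.727) / (13) = -0.327
  x_3 = (9 - (2)·-0.667 - (2)·-0.385 - (-1)·-0.727) / (7) = 1.482
  x_4 = (-11 - (-2)·-0.667 - (-4)·-0.385 - (3)·0.857) / (11) = -1.495

(0.015, -0.327, 1.482, -1.495)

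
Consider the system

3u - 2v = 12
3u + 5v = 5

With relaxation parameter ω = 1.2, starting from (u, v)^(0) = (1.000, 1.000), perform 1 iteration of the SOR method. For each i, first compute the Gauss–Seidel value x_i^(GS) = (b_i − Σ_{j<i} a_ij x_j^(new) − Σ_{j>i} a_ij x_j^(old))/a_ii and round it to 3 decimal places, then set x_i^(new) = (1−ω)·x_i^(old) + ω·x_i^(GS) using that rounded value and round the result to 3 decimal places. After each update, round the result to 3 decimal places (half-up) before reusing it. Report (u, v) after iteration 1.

Iteration 1:
  u: GS value = (12 - (-2)·1.000) / (3) = 4.667;  u ← (1−ω)·1.000 + ω·4.667 = 5.400
  v: GS value = (5 - (3)·5.400) / (5) = -2.240;  v ← (1−ω)·1.000 + ω·-2.240 = -2.888

(5.400, -2.888)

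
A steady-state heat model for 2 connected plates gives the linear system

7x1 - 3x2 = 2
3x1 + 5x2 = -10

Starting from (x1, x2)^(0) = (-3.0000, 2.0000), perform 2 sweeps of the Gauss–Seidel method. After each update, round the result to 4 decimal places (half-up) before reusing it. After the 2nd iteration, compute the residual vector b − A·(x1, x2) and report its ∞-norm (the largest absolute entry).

Iteration 1:
  x1 = (2 - (-3)·2.0000) / (7) = 1.1429
  x2 = (-10 - (3)·1.1429) / (5) = -2.6857
Iteration 2:
  x1 = (2 - (-3)·-2.6857) / (7) = -0.8653
  x2 = (-10 - (3)·-0.8653) / (5) = -1.4808
Residual b − A·x = (3.6147, -0.0001); ∞-norm = 3.6147

3.6147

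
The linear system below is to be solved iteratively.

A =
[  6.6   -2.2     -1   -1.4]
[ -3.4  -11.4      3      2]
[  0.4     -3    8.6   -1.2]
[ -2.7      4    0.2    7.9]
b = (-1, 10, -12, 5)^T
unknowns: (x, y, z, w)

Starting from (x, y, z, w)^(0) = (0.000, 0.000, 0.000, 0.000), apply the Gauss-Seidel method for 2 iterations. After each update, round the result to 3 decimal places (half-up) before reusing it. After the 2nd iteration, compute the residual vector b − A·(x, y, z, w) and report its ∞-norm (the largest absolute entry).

Iteration 1:
  x = (-1 - (-2.2)·0.000 - (-1)·0.000 - (-1.4)·0.000) / (6.6) = -0.152
  y = (10 - (-3.4)·-0.152 - (3)·0.000 - (2)·0.000) / (-11.4) = -0.832
  z = (-12 - (0.4)·-0.152 - (-3)·-0.832 - (-1.2)·0.000) / (8.6) = -1.679
  w = (5 - (-2.7)·-0.152 - (4)·-0.832 - (0.2)·-1.679) / (7.9) = 1.045
Iteration 2:
  x = (-1 - (-2.2)·-0.832 - (-1)·-1.679 - (-1.4)·1.045) / (6.6) = -0.462
  y = (10 - (-3.4)·-0.462 - (3)·-1.679 - (2)·1.045) / (-11.4) = -0.998
  z = (-12 - (0.4)·-0.462 - (-3)·-0.998 - (-1.2)·1.045) / (8.6) = -1.576
  w = (5 - (-2.7)·-0.462 - (4)·-0.998 - (0.2)·-1.576) / (7.9) = 1.020
Residual b − A·x = (-0.294, -0.260, -0.032, 0.002); ∞-norm = 0.294

0.294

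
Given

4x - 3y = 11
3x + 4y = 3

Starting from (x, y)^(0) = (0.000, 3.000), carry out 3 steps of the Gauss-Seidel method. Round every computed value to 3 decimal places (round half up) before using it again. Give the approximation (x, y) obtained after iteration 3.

Iteration 1:
  x = (11 - (-3)·3.000) / (4) = 5.000
  y = (3 - (3)·5.000) / (4) = -3.000
Iteration 2:
  x = (11 - (-3)·-3.000) / (4) = 0.500
  y = (3 - (3)·0.500) / (4) = 0.375
Iteration 3:
  x = (11 - (-3)·0.375) / (4) = 3.031
  y = (3 - (3)·3.031) / (4) = -1.523

(3.031, -1.523)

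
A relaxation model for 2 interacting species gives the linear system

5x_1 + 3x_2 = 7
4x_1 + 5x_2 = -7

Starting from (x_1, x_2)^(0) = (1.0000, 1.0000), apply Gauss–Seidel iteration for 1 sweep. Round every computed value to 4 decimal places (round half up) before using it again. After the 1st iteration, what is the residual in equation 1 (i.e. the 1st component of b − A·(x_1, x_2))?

9.1200

Iteration 1:
  x_1 = (7 - (3)·1.0000) / (5) = 0.8000
  x_2 = (-7 - (4)·0.8000) / (5) = -2.0400
Residual b − A·x = (9.1200, 0.0000)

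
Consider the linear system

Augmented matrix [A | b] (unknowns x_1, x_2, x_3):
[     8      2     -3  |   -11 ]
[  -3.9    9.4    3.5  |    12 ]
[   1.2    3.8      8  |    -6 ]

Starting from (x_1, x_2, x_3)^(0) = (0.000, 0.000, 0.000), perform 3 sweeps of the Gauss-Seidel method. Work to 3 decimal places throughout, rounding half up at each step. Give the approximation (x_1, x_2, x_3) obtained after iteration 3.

(-1.903, 0.807, -0.848)

Iteration 1:
  x_1 = (-11 - (2)·0.000 - (-3)·0.000) / (8) = -1.375
  x_2 = (12 - (-3.9)·-1.375 - (3.5)·0.000) / (9.4) = 0.706
  x_3 = (-6 - (1.2)·-1.375 - (3.8)·0.706) / (8) = -0.879
Iteration 2:
  x_1 = (-11 - (2)·0.706 - (-3)·-0.879) / (8) = -1.881
  x_2 = (12 - (-3.9)·-1.881 - (3.5)·-0.879) / (9.4) = 0.823
  x_3 = (-6 - (1.2)·-1.881 - (3.8)·0.823) / (8) = -0.859
Iteration 3:
  x_1 = (-11 - (2)·0.823 - (-3)·-0.859) / (8) = -1.903
  x_2 = (12 - (-3.9)·-1.903 - (3.5)·-0.859) / (9.4) = 0.807
  x_3 = (-6 - (1.2)·-1.903 - (3.8)·0.807) / (8) = -0.848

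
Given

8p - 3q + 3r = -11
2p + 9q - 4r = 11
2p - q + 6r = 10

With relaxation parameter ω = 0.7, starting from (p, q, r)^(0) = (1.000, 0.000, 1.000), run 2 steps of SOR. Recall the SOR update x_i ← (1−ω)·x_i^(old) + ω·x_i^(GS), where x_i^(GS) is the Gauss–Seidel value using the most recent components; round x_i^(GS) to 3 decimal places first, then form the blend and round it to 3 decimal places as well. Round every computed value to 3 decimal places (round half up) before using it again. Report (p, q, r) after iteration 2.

Iteration 1:
  p: GS value = (-11 - (-3)·0.000 - (3)·1.000) / (8) = -1.750;  p ← (1−ω)·1.000 + ω·-1.750 = -0.925
  q: GS value = (11 - (2)·-0.925 - (-4)·1.000) / (9) = 1.872;  q ← (1−ω)·0.000 + ω·1.872 = 1.310
  r: GS value = (10 - (2)·-0.925 - (-1)·1.310) / (6) = 2.193;  r ← (1−ω)·1.000 + ω·2.193 = 1.835
Iteration 2:
  p: GS value = (-11 - (-3)·1.310 - (3)·1.835) / (8) = -1.572;  p ← (1−ω)·-0.925 + ω·-1.572 = -1.378
  q: GS value = (11 - (2)·-1.378 - (-4)·1.835) / (9) = 2.344;  q ← (1−ω)·1.310 + ω·2.344 = 2.034
  r: GS value = (10 - (2)·-1.378 - (-1)·2.034) / (6) = 2.465;  r ← (1−ω)·1.835 + ω·2.465 = 2.276

(-1.378, 2.034, 2.276)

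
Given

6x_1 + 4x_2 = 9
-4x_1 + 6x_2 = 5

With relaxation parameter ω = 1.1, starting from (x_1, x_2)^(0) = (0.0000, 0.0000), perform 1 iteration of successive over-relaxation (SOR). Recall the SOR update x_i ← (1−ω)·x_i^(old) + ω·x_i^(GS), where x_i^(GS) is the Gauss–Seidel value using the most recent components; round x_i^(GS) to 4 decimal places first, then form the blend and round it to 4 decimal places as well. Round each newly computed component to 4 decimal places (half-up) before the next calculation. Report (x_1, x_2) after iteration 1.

Iteration 1:
  x_1: GS value = (9 - (4)·0.0000) / (6) = 1.5000;  x_1 ← (1−ω)·0.0000 + ω·1.5000 = 1.6500
  x_2: GS value = (5 - (-4)·1.6500) / (6) = 1.9333;  x_2 ← (1−ω)·0.0000 + ω·1.9333 = 2.1266

(1.6500, 2.1266)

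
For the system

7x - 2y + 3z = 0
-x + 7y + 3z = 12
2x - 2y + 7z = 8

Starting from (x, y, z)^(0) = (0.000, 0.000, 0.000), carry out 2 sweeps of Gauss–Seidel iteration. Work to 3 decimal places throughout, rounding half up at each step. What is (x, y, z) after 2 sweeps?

Iteration 1:
  x = (0 - (-2)·0.000 - (3)·0.000) / (7) = 0.000
  y = (12 - (-1)·0.000 - (3)·0.000) / (7) = 1.714
  z = (8 - (2)·0.000 - (-2)·1.714) / (7) = 1.633
Iteration 2:
  x = (0 - (-2)·1.714 - (3)·1.633) / (7) = -0.210
  y = (12 - (-1)·-0.210 - (3)·1.633) / (7) = 0.984
  z = (8 - (2)·-0.210 - (-2)·0.984) / (7) = 1.484

(-0.210, 0.984, 1.484)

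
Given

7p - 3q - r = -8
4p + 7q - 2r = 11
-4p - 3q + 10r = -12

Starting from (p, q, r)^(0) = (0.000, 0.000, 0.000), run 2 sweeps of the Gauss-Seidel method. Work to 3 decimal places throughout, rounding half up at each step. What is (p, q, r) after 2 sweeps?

(-0.331, 1.478, -0.889)

Iteration 1:
  p = (-8 - (-3)·0.000 - (-1)·0.000) / (7) = -1.143
  q = (11 - (4)·-1.143 - (-2)·0.000) / (7) = 2.225
  r = (-12 - (-4)·-1.143 - (-3)·2.225) / (10) = -0.990
Iteration 2:
  p = (-8 - (-3)·2.225 - (-1)·-0.990) / (7) = -0.331
  q = (11 - (4)·-0.331 - (-2)·-0.990) / (7) = 1.478
  r = (-12 - (-4)·-0.331 - (-3)·1.478) / (10) = -0.889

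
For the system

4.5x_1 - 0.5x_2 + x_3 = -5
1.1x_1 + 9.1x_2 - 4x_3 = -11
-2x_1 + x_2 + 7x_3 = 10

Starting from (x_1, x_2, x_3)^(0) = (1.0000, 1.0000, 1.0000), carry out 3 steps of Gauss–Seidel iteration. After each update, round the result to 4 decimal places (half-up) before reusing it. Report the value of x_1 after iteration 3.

-1.4116

Iteration 1:
  x_1 = (-5 - (-0.5)·1.0000 - (1)·1.0000) / (4.5) = -1.2222
  x_2 = (-11 - (1.1)·-1.2222 - (-4)·1.0000) / (9.1) = -0.6215
  x_3 = (10 - (-2)·-1.2222 - (1)·-0.6215) / (7) = 1.1682
Iteration 2:
  x_1 = (-5 - (-0.5)·-0.6215 - (1)·1.1682) / (4.5) = -1.4398
  x_2 = (-11 - (1.1)·-1.4398 - (-4)·1.1682) / (9.1) = -0.5213
  x_3 = (10 - (-2)·-1.4398 - (1)·-0.5213) / (7) = 1.0917
Iteration 3:
  x_1 = (-5 - (-0.5)·-0.5213 - (1)·1.0917) / (4.5) = -1.4116
  x_2 = (-11 - (1.1)·-1.4116 - (-4)·1.0917) / (9.1) = -0.5583
  x_3 = (10 - (-2)·-1.4116 - (1)·-0.5583) / (7) = 1.1050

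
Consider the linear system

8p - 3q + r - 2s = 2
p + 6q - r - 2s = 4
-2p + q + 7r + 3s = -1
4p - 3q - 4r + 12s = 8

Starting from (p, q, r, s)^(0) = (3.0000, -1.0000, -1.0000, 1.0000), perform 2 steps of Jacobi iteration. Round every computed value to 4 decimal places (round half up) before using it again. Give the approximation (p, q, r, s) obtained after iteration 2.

Iteration 1:
  p = (2 - (-3)·-1.0000 - (1)·-1.0000 - (-2)·1.0000) / (8) = 0.2500
  q = (4 - (1)·3.0000 - (-1)·-1.0000 - (-2)·1.0000) / (6) = 0.3333
  r = (-1 - (-2)·3.0000 - (1)·-1.0000 - (3)·1.0000) / (7) = 0.4286
  s = (8 - (4)·3.0000 - (-3)·-1.0000 - (-4)·-1.0000) / (12) = -0.9167
Iteration 2:
  p = (2 - (-3)·0.3333 - (1)·0.4286 - (-2)·-0.9167) / (8) = 0.0922
  q = (4 - (1)·0.2500 - (-1)·0.4286 - (-2)·-0.9167) / (6) = 0.3909
  r = (-1 - (-2)·0.2500 - (1)·0.3333 - (3)·-0.9167) / (7) = 0.2738
  s = (8 - (4)·0.2500 - (-3)·0.3333 - (-4)·0.4286) / (12) = 0.8095

(0.0922, 0.3909, 0.2738, 0.8095)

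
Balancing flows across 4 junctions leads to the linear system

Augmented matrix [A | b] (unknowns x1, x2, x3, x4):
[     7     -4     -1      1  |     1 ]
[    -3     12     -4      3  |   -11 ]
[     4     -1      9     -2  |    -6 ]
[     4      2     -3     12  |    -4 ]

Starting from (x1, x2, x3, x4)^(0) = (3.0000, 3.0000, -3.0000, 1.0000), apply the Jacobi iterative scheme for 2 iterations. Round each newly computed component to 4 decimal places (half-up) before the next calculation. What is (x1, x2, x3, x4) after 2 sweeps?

Iteration 1:
  x1 = (1 - (-4)·3.0000 - (-1)·-3.0000 - (1)·1.0000) / (7) = 1.2857
  x2 = (-11 - (-3)·3.0000 - (-4)·-3.0000 - (3)·1.0000) / (12) = -1.4167
  x3 = (-6 - (4)·3.0000 - (-1)·3.0000 - (-2)·1.0000) / (9) = -1.4444
  x4 = (-4 - (4)·3.0000 - (2)·3.0000 - (-3)·-3.0000) / (12) = -2.5833
Iteration 2:
  x1 = (1 - (-4)·-1.4167 - (-1)·-1.4444 - (1)·-2.5833) / (7) = -0.5040
  x2 = (-11 - (-3)·1.2857 - (-4)·-1.4444 - (3)·-2.5833) / (12) = -0.4309
  x3 = (-6 - (4)·1.2857 - (-1)·-1.4167 - (-2)·-2.5833) / (9) = -1.9696
  x4 = (-4 - (4)·1.2857 - (2)·-1.4167 - (-3)·-1.4444) / (12) = -0.8869

(-0.5040, -0.4309, -1.9696, -0.8869)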